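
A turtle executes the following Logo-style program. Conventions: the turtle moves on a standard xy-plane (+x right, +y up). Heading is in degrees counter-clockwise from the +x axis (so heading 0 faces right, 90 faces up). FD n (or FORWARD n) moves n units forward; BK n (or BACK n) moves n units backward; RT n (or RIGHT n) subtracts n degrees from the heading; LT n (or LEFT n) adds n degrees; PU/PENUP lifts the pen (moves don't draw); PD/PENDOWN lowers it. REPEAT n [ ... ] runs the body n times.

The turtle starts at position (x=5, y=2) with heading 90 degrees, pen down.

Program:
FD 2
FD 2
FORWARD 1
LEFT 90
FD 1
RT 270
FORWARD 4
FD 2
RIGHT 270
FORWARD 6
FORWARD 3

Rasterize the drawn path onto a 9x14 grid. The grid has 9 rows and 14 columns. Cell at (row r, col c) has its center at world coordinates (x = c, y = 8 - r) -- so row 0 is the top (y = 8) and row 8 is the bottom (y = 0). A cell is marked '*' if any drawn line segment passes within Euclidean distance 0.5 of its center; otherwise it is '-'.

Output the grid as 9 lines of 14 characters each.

Segment 0: (5,2) -> (5,4)
Segment 1: (5,4) -> (5,6)
Segment 2: (5,6) -> (5,7)
Segment 3: (5,7) -> (4,7)
Segment 4: (4,7) -> (4,3)
Segment 5: (4,3) -> (4,1)
Segment 6: (4,1) -> (10,1)
Segment 7: (10,1) -> (13,1)

Answer: --------------
----**--------
----**--------
----**--------
----**--------
----**--------
----**--------
----**********
--------------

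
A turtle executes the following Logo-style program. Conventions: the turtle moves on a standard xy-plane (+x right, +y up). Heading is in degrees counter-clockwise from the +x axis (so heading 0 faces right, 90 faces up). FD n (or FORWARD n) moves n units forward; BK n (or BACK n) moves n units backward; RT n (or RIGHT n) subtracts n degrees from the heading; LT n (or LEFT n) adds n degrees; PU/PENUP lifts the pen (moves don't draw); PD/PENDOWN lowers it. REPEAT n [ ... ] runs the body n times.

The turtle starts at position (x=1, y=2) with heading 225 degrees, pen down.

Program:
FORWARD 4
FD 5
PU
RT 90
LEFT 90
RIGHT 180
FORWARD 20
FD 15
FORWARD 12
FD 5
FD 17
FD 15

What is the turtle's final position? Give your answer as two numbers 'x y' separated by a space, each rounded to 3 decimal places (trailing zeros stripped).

Answer: 54.033 55.033

Derivation:
Executing turtle program step by step:
Start: pos=(1,2), heading=225, pen down
FD 4: (1,2) -> (-1.828,-0.828) [heading=225, draw]
FD 5: (-1.828,-0.828) -> (-5.364,-4.364) [heading=225, draw]
PU: pen up
RT 90: heading 225 -> 135
LT 90: heading 135 -> 225
RT 180: heading 225 -> 45
FD 20: (-5.364,-4.364) -> (8.778,9.778) [heading=45, move]
FD 15: (8.778,9.778) -> (19.385,20.385) [heading=45, move]
FD 12: (19.385,20.385) -> (27.87,28.87) [heading=45, move]
FD 5: (27.87,28.87) -> (31.406,32.406) [heading=45, move]
FD 17: (31.406,32.406) -> (43.426,44.426) [heading=45, move]
FD 15: (43.426,44.426) -> (54.033,55.033) [heading=45, move]
Final: pos=(54.033,55.033), heading=45, 2 segment(s) drawn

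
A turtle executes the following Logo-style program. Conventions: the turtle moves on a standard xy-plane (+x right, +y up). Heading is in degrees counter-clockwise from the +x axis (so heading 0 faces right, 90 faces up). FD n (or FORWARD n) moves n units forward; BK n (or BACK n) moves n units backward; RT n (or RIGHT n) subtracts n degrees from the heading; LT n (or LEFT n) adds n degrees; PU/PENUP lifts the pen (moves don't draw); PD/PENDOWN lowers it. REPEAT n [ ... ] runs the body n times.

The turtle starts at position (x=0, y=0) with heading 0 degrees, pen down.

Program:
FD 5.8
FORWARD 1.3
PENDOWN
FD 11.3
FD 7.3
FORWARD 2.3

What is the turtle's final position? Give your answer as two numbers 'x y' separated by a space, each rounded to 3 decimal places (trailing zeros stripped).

Answer: 28 0

Derivation:
Executing turtle program step by step:
Start: pos=(0,0), heading=0, pen down
FD 5.8: (0,0) -> (5.8,0) [heading=0, draw]
FD 1.3: (5.8,0) -> (7.1,0) [heading=0, draw]
PD: pen down
FD 11.3: (7.1,0) -> (18.4,0) [heading=0, draw]
FD 7.3: (18.4,0) -> (25.7,0) [heading=0, draw]
FD 2.3: (25.7,0) -> (28,0) [heading=0, draw]
Final: pos=(28,0), heading=0, 5 segment(s) drawn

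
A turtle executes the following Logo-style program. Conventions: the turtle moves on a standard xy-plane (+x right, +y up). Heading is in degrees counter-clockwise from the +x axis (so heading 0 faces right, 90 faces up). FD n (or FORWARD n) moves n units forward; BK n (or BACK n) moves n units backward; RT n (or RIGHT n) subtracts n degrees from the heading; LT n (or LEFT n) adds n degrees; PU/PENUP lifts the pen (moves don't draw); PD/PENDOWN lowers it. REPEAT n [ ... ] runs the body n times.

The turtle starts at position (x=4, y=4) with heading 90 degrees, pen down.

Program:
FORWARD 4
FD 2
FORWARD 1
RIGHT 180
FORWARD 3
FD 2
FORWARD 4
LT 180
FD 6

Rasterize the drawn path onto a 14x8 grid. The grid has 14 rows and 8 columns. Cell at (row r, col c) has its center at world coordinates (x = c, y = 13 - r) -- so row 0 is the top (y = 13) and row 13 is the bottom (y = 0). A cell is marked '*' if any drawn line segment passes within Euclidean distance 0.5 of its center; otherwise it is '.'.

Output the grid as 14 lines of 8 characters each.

Answer: ........
........
....*...
....*...
....*...
....*...
....*...
....*...
....*...
....*...
....*...
....*...
........
........

Derivation:
Segment 0: (4,4) -> (4,8)
Segment 1: (4,8) -> (4,10)
Segment 2: (4,10) -> (4,11)
Segment 3: (4,11) -> (4,8)
Segment 4: (4,8) -> (4,6)
Segment 5: (4,6) -> (4,2)
Segment 6: (4,2) -> (4,8)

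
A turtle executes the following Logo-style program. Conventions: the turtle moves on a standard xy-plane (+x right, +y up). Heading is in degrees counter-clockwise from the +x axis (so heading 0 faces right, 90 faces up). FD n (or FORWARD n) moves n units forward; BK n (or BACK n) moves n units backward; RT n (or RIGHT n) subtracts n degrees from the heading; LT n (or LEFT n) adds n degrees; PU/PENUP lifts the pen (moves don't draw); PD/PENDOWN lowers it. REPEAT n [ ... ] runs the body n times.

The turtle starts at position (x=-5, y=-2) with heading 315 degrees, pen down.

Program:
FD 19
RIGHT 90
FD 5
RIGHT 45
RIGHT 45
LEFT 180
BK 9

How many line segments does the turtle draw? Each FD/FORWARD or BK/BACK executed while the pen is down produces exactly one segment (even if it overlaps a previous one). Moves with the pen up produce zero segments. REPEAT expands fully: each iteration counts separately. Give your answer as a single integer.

Answer: 3

Derivation:
Executing turtle program step by step:
Start: pos=(-5,-2), heading=315, pen down
FD 19: (-5,-2) -> (8.435,-15.435) [heading=315, draw]
RT 90: heading 315 -> 225
FD 5: (8.435,-15.435) -> (4.899,-18.971) [heading=225, draw]
RT 45: heading 225 -> 180
RT 45: heading 180 -> 135
LT 180: heading 135 -> 315
BK 9: (4.899,-18.971) -> (-1.464,-12.607) [heading=315, draw]
Final: pos=(-1.464,-12.607), heading=315, 3 segment(s) drawn
Segments drawn: 3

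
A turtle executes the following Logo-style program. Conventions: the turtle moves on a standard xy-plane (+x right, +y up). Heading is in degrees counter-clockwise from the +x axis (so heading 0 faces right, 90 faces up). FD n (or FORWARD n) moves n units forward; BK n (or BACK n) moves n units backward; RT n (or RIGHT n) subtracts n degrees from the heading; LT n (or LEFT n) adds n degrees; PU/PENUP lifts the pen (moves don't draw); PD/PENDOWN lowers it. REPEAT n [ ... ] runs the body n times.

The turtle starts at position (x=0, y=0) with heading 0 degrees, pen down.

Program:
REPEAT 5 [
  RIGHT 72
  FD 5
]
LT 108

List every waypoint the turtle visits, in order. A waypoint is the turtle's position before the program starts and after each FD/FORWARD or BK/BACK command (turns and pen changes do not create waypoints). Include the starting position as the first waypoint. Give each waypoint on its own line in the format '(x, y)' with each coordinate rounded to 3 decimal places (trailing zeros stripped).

Executing turtle program step by step:
Start: pos=(0,0), heading=0, pen down
REPEAT 5 [
  -- iteration 1/5 --
  RT 72: heading 0 -> 288
  FD 5: (0,0) -> (1.545,-4.755) [heading=288, draw]
  -- iteration 2/5 --
  RT 72: heading 288 -> 216
  FD 5: (1.545,-4.755) -> (-2.5,-7.694) [heading=216, draw]
  -- iteration 3/5 --
  RT 72: heading 216 -> 144
  FD 5: (-2.5,-7.694) -> (-6.545,-4.755) [heading=144, draw]
  -- iteration 4/5 --
  RT 72: heading 144 -> 72
  FD 5: (-6.545,-4.755) -> (-5,0) [heading=72, draw]
  -- iteration 5/5 --
  RT 72: heading 72 -> 0
  FD 5: (-5,0) -> (0,0) [heading=0, draw]
]
LT 108: heading 0 -> 108
Final: pos=(0,0), heading=108, 5 segment(s) drawn
Waypoints (6 total):
(0, 0)
(1.545, -4.755)
(-2.5, -7.694)
(-6.545, -4.755)
(-5, 0)
(0, 0)

Answer: (0, 0)
(1.545, -4.755)
(-2.5, -7.694)
(-6.545, -4.755)
(-5, 0)
(0, 0)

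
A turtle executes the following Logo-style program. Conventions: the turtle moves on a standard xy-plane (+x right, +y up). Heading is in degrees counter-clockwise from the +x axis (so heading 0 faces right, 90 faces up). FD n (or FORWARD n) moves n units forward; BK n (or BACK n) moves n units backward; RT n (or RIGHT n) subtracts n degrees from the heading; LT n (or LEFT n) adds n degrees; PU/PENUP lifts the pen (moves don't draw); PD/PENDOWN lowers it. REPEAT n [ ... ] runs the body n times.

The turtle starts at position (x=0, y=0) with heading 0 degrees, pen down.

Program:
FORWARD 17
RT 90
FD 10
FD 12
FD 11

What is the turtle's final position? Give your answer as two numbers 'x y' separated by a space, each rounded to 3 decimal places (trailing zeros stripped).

Answer: 17 -33

Derivation:
Executing turtle program step by step:
Start: pos=(0,0), heading=0, pen down
FD 17: (0,0) -> (17,0) [heading=0, draw]
RT 90: heading 0 -> 270
FD 10: (17,0) -> (17,-10) [heading=270, draw]
FD 12: (17,-10) -> (17,-22) [heading=270, draw]
FD 11: (17,-22) -> (17,-33) [heading=270, draw]
Final: pos=(17,-33), heading=270, 4 segment(s) drawn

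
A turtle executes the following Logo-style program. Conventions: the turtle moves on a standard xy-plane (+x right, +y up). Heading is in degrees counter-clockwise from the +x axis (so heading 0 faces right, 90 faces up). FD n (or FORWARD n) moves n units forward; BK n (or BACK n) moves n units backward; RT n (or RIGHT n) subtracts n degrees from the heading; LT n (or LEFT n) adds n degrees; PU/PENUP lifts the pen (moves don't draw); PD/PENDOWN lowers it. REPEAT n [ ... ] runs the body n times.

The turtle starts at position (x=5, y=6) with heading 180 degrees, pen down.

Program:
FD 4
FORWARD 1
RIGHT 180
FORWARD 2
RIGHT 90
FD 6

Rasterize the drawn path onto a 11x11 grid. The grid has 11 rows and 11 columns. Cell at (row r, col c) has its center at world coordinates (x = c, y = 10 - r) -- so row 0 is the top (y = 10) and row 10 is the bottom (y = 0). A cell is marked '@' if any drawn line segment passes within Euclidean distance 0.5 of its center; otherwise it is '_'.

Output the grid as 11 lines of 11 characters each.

Answer: ___________
___________
___________
___________
@@@@@@_____
__@________
__@________
__@________
__@________
__@________
__@________

Derivation:
Segment 0: (5,6) -> (1,6)
Segment 1: (1,6) -> (0,6)
Segment 2: (0,6) -> (2,6)
Segment 3: (2,6) -> (2,0)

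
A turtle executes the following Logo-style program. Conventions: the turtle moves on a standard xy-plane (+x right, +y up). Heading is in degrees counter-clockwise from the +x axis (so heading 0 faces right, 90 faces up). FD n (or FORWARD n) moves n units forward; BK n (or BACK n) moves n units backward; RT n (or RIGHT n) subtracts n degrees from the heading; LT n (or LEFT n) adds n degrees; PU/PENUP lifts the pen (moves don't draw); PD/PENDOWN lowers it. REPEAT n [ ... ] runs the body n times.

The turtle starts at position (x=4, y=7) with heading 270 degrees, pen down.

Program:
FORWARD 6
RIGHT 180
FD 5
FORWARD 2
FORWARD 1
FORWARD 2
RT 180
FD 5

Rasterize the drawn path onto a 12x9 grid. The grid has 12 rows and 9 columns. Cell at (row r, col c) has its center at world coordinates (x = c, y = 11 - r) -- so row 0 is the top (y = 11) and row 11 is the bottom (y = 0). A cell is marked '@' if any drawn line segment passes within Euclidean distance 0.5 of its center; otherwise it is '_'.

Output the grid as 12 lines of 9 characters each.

Answer: ____@____
____@____
____@____
____@____
____@____
____@____
____@____
____@____
____@____
____@____
____@____
_________

Derivation:
Segment 0: (4,7) -> (4,1)
Segment 1: (4,1) -> (4,6)
Segment 2: (4,6) -> (4,8)
Segment 3: (4,8) -> (4,9)
Segment 4: (4,9) -> (4,11)
Segment 5: (4,11) -> (4,6)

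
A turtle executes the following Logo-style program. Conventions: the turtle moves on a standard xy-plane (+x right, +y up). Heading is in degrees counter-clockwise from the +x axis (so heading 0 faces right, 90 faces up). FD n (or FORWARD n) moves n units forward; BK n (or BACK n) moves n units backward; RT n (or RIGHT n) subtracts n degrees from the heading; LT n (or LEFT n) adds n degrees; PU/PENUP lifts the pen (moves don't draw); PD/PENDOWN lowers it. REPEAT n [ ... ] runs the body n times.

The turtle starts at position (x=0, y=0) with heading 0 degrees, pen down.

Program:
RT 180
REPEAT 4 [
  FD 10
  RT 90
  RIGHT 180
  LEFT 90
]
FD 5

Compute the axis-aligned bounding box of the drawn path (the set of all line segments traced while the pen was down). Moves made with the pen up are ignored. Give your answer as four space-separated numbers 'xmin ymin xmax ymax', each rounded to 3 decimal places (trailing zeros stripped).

Answer: -10 0 0 0

Derivation:
Executing turtle program step by step:
Start: pos=(0,0), heading=0, pen down
RT 180: heading 0 -> 180
REPEAT 4 [
  -- iteration 1/4 --
  FD 10: (0,0) -> (-10,0) [heading=180, draw]
  RT 90: heading 180 -> 90
  RT 180: heading 90 -> 270
  LT 90: heading 270 -> 0
  -- iteration 2/4 --
  FD 10: (-10,0) -> (0,0) [heading=0, draw]
  RT 90: heading 0 -> 270
  RT 180: heading 270 -> 90
  LT 90: heading 90 -> 180
  -- iteration 3/4 --
  FD 10: (0,0) -> (-10,0) [heading=180, draw]
  RT 90: heading 180 -> 90
  RT 180: heading 90 -> 270
  LT 90: heading 270 -> 0
  -- iteration 4/4 --
  FD 10: (-10,0) -> (0,0) [heading=0, draw]
  RT 90: heading 0 -> 270
  RT 180: heading 270 -> 90
  LT 90: heading 90 -> 180
]
FD 5: (0,0) -> (-5,0) [heading=180, draw]
Final: pos=(-5,0), heading=180, 5 segment(s) drawn

Segment endpoints: x in {-10, -5, 0}, y in {0, 0, 0, 0, 0, 0}
xmin=-10, ymin=0, xmax=0, ymax=0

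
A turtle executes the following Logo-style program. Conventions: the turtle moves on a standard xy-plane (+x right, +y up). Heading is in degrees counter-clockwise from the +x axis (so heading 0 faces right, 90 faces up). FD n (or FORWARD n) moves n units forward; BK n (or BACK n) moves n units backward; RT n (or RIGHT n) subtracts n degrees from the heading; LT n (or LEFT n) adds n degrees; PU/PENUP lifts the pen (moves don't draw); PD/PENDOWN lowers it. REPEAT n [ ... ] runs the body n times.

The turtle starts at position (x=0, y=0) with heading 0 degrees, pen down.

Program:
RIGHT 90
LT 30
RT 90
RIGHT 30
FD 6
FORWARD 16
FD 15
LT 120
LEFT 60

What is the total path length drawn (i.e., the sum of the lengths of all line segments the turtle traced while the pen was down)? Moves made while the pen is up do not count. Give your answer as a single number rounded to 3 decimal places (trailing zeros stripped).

Executing turtle program step by step:
Start: pos=(0,0), heading=0, pen down
RT 90: heading 0 -> 270
LT 30: heading 270 -> 300
RT 90: heading 300 -> 210
RT 30: heading 210 -> 180
FD 6: (0,0) -> (-6,0) [heading=180, draw]
FD 16: (-6,0) -> (-22,0) [heading=180, draw]
FD 15: (-22,0) -> (-37,0) [heading=180, draw]
LT 120: heading 180 -> 300
LT 60: heading 300 -> 0
Final: pos=(-37,0), heading=0, 3 segment(s) drawn

Segment lengths:
  seg 1: (0,0) -> (-6,0), length = 6
  seg 2: (-6,0) -> (-22,0), length = 16
  seg 3: (-22,0) -> (-37,0), length = 15
Total = 37

Answer: 37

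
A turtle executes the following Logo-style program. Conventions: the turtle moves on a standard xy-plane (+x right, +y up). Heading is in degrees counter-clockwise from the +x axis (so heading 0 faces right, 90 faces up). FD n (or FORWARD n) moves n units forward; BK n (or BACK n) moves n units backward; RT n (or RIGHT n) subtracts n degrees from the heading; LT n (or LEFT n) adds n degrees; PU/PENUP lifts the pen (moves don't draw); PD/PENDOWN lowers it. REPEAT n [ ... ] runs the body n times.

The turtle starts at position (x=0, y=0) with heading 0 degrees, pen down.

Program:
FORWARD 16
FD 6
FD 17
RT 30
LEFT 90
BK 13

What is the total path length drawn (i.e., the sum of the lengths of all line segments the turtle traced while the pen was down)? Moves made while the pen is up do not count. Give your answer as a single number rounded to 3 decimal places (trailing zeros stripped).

Answer: 52

Derivation:
Executing turtle program step by step:
Start: pos=(0,0), heading=0, pen down
FD 16: (0,0) -> (16,0) [heading=0, draw]
FD 6: (16,0) -> (22,0) [heading=0, draw]
FD 17: (22,0) -> (39,0) [heading=0, draw]
RT 30: heading 0 -> 330
LT 90: heading 330 -> 60
BK 13: (39,0) -> (32.5,-11.258) [heading=60, draw]
Final: pos=(32.5,-11.258), heading=60, 4 segment(s) drawn

Segment lengths:
  seg 1: (0,0) -> (16,0), length = 16
  seg 2: (16,0) -> (22,0), length = 6
  seg 3: (22,0) -> (39,0), length = 17
  seg 4: (39,0) -> (32.5,-11.258), length = 13
Total = 52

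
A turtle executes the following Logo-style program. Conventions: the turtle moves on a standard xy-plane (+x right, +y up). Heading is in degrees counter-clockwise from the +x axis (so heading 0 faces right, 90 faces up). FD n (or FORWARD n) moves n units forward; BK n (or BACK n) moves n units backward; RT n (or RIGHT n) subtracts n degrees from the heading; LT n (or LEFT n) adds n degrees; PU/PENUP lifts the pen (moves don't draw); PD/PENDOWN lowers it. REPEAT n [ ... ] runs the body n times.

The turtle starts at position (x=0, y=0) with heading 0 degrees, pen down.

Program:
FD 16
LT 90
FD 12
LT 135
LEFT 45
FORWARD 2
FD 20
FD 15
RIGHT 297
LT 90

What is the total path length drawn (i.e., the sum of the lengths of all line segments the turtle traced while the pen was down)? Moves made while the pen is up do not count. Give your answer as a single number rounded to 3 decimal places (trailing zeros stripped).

Answer: 65

Derivation:
Executing turtle program step by step:
Start: pos=(0,0), heading=0, pen down
FD 16: (0,0) -> (16,0) [heading=0, draw]
LT 90: heading 0 -> 90
FD 12: (16,0) -> (16,12) [heading=90, draw]
LT 135: heading 90 -> 225
LT 45: heading 225 -> 270
FD 2: (16,12) -> (16,10) [heading=270, draw]
FD 20: (16,10) -> (16,-10) [heading=270, draw]
FD 15: (16,-10) -> (16,-25) [heading=270, draw]
RT 297: heading 270 -> 333
LT 90: heading 333 -> 63
Final: pos=(16,-25), heading=63, 5 segment(s) drawn

Segment lengths:
  seg 1: (0,0) -> (16,0), length = 16
  seg 2: (16,0) -> (16,12), length = 12
  seg 3: (16,12) -> (16,10), length = 2
  seg 4: (16,10) -> (16,-10), length = 20
  seg 5: (16,-10) -> (16,-25), length = 15
Total = 65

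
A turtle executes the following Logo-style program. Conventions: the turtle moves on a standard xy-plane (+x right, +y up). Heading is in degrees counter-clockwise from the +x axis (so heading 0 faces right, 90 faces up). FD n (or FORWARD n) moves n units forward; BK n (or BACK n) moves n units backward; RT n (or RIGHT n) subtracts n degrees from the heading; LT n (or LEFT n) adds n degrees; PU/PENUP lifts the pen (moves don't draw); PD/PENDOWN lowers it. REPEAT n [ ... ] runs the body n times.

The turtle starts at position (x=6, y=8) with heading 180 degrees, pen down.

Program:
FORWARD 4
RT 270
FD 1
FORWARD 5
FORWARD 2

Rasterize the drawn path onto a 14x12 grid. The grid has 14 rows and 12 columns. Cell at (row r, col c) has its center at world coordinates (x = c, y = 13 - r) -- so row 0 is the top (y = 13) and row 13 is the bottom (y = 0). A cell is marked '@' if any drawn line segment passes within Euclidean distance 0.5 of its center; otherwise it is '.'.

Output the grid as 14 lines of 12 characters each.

Answer: ............
............
............
............
............
..@@@@@.....
..@.........
..@.........
..@.........
..@.........
..@.........
..@.........
..@.........
..@.........

Derivation:
Segment 0: (6,8) -> (2,8)
Segment 1: (2,8) -> (2,7)
Segment 2: (2,7) -> (2,2)
Segment 3: (2,2) -> (2,0)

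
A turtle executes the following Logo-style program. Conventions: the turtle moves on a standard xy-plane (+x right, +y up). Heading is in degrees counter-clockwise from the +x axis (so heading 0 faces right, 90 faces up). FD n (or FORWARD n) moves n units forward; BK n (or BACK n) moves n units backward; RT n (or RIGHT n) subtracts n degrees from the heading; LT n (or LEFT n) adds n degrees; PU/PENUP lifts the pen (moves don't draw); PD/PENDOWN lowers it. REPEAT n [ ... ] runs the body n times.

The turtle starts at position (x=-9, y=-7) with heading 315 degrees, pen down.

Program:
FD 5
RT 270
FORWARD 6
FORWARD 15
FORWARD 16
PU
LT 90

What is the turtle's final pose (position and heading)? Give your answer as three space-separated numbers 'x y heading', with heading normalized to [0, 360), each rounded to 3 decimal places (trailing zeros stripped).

Answer: 20.698 15.627 135

Derivation:
Executing turtle program step by step:
Start: pos=(-9,-7), heading=315, pen down
FD 5: (-9,-7) -> (-5.464,-10.536) [heading=315, draw]
RT 270: heading 315 -> 45
FD 6: (-5.464,-10.536) -> (-1.222,-6.293) [heading=45, draw]
FD 15: (-1.222,-6.293) -> (9.385,4.314) [heading=45, draw]
FD 16: (9.385,4.314) -> (20.698,15.627) [heading=45, draw]
PU: pen up
LT 90: heading 45 -> 135
Final: pos=(20.698,15.627), heading=135, 4 segment(s) drawn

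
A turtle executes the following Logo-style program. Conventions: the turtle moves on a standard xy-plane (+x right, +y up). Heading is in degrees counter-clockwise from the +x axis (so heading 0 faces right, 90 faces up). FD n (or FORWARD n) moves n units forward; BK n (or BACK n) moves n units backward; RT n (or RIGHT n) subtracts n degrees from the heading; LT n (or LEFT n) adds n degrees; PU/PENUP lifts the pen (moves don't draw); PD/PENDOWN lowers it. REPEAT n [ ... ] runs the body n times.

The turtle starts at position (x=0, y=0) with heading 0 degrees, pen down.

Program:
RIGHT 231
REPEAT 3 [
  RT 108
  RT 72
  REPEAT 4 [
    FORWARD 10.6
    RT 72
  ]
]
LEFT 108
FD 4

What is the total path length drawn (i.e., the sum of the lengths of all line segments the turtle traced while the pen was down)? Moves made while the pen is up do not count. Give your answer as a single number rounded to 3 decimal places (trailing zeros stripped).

Answer: 131.2

Derivation:
Executing turtle program step by step:
Start: pos=(0,0), heading=0, pen down
RT 231: heading 0 -> 129
REPEAT 3 [
  -- iteration 1/3 --
  RT 108: heading 129 -> 21
  RT 72: heading 21 -> 309
  REPEAT 4 [
    -- iteration 1/4 --
    FD 10.6: (0,0) -> (6.671,-8.238) [heading=309, draw]
    RT 72: heading 309 -> 237
    -- iteration 2/4 --
    FD 10.6: (6.671,-8.238) -> (0.898,-17.128) [heading=237, draw]
    RT 72: heading 237 -> 165
    -- iteration 3/4 --
    FD 10.6: (0.898,-17.128) -> (-9.341,-14.384) [heading=165, draw]
    RT 72: heading 165 -> 93
    -- iteration 4/4 --
    FD 10.6: (-9.341,-14.384) -> (-9.896,-3.799) [heading=93, draw]
    RT 72: heading 93 -> 21
  ]
  -- iteration 2/3 --
  RT 108: heading 21 -> 273
  RT 72: heading 273 -> 201
  REPEAT 4 [
    -- iteration 1/4 --
    FD 10.6: (-9.896,-3.799) -> (-19.792,-7.597) [heading=201, draw]
    RT 72: heading 201 -> 129
    -- iteration 2/4 --
    FD 10.6: (-19.792,-7.597) -> (-26.463,0.64) [heading=129, draw]
    RT 72: heading 129 -> 57
    -- iteration 3/4 --
    FD 10.6: (-26.463,0.64) -> (-20.69,9.53) [heading=57, draw]
    RT 72: heading 57 -> 345
    -- iteration 4/4 --
    FD 10.6: (-20.69,9.53) -> (-10.451,6.787) [heading=345, draw]
    RT 72: heading 345 -> 273
  ]
  -- iteration 3/3 --
  RT 108: heading 273 -> 165
  RT 72: heading 165 -> 93
  REPEAT 4 [
    -- iteration 1/4 --
    FD 10.6: (-10.451,6.787) -> (-11.005,17.372) [heading=93, draw]
    RT 72: heading 93 -> 21
    -- iteration 2/4 --
    FD 10.6: (-11.005,17.372) -> (-1.11,21.171) [heading=21, draw]
    RT 72: heading 21 -> 309
    -- iteration 3/4 --
    FD 10.6: (-1.11,21.171) -> (5.561,12.933) [heading=309, draw]
    RT 72: heading 309 -> 237
    -- iteration 4/4 --
    FD 10.6: (5.561,12.933) -> (-0.212,4.043) [heading=237, draw]
    RT 72: heading 237 -> 165
  ]
]
LT 108: heading 165 -> 273
FD 4: (-0.212,4.043) -> (-0.003,0.049) [heading=273, draw]
Final: pos=(-0.003,0.049), heading=273, 13 segment(s) drawn

Segment lengths:
  seg 1: (0,0) -> (6.671,-8.238), length = 10.6
  seg 2: (6.671,-8.238) -> (0.898,-17.128), length = 10.6
  seg 3: (0.898,-17.128) -> (-9.341,-14.384), length = 10.6
  seg 4: (-9.341,-14.384) -> (-9.896,-3.799), length = 10.6
  seg 5: (-9.896,-3.799) -> (-19.792,-7.597), length = 10.6
  seg 6: (-19.792,-7.597) -> (-26.463,0.64), length = 10.6
  seg 7: (-26.463,0.64) -> (-20.69,9.53), length = 10.6
  seg 8: (-20.69,9.53) -> (-10.451,6.787), length = 10.6
  seg 9: (-10.451,6.787) -> (-11.005,17.372), length = 10.6
  seg 10: (-11.005,17.372) -> (-1.11,21.171), length = 10.6
  seg 11: (-1.11,21.171) -> (5.561,12.933), length = 10.6
  seg 12: (5.561,12.933) -> (-0.212,4.043), length = 10.6
  seg 13: (-0.212,4.043) -> (-0.003,0.049), length = 4
Total = 131.2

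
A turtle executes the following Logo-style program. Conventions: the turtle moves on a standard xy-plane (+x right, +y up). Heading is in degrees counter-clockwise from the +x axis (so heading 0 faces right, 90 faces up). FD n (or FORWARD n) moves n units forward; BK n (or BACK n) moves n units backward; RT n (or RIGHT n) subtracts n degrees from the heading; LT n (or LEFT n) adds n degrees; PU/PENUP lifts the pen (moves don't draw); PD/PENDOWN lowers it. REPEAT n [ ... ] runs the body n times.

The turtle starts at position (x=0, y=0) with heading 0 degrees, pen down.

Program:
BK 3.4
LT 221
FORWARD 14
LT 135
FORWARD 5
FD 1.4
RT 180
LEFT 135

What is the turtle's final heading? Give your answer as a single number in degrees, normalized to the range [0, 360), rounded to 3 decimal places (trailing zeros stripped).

Answer: 311

Derivation:
Executing turtle program step by step:
Start: pos=(0,0), heading=0, pen down
BK 3.4: (0,0) -> (-3.4,0) [heading=0, draw]
LT 221: heading 0 -> 221
FD 14: (-3.4,0) -> (-13.966,-9.185) [heading=221, draw]
LT 135: heading 221 -> 356
FD 5: (-13.966,-9.185) -> (-8.978,-9.534) [heading=356, draw]
FD 1.4: (-8.978,-9.534) -> (-7.582,-9.631) [heading=356, draw]
RT 180: heading 356 -> 176
LT 135: heading 176 -> 311
Final: pos=(-7.582,-9.631), heading=311, 4 segment(s) drawn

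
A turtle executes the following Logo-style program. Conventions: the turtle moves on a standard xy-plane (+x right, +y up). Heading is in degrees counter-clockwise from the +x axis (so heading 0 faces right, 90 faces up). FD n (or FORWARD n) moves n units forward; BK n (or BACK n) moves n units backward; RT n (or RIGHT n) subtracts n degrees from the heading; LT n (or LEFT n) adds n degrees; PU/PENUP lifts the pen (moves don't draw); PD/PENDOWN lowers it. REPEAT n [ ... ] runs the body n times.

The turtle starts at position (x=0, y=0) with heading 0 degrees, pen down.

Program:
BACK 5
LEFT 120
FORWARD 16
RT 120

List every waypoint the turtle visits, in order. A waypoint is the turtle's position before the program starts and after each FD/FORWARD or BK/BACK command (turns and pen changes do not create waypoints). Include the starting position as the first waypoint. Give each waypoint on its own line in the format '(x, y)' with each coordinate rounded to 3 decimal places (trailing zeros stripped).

Executing turtle program step by step:
Start: pos=(0,0), heading=0, pen down
BK 5: (0,0) -> (-5,0) [heading=0, draw]
LT 120: heading 0 -> 120
FD 16: (-5,0) -> (-13,13.856) [heading=120, draw]
RT 120: heading 120 -> 0
Final: pos=(-13,13.856), heading=0, 2 segment(s) drawn
Waypoints (3 total):
(0, 0)
(-5, 0)
(-13, 13.856)

Answer: (0, 0)
(-5, 0)
(-13, 13.856)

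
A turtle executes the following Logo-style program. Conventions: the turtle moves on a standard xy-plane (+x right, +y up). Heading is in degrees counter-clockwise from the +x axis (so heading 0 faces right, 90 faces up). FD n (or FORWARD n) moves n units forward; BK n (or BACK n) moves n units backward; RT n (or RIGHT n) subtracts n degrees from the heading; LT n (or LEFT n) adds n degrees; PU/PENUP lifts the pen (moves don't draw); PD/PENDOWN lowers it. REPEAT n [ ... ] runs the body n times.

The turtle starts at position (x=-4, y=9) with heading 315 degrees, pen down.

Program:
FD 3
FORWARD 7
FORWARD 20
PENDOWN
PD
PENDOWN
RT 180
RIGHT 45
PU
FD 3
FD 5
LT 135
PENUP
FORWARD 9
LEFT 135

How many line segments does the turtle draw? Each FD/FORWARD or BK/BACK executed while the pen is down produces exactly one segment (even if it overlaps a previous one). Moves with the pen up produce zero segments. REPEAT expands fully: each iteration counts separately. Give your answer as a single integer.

Executing turtle program step by step:
Start: pos=(-4,9), heading=315, pen down
FD 3: (-4,9) -> (-1.879,6.879) [heading=315, draw]
FD 7: (-1.879,6.879) -> (3.071,1.929) [heading=315, draw]
FD 20: (3.071,1.929) -> (17.213,-12.213) [heading=315, draw]
PD: pen down
PD: pen down
PD: pen down
RT 180: heading 315 -> 135
RT 45: heading 135 -> 90
PU: pen up
FD 3: (17.213,-12.213) -> (17.213,-9.213) [heading=90, move]
FD 5: (17.213,-9.213) -> (17.213,-4.213) [heading=90, move]
LT 135: heading 90 -> 225
PU: pen up
FD 9: (17.213,-4.213) -> (10.849,-10.577) [heading=225, move]
LT 135: heading 225 -> 0
Final: pos=(10.849,-10.577), heading=0, 3 segment(s) drawn
Segments drawn: 3

Answer: 3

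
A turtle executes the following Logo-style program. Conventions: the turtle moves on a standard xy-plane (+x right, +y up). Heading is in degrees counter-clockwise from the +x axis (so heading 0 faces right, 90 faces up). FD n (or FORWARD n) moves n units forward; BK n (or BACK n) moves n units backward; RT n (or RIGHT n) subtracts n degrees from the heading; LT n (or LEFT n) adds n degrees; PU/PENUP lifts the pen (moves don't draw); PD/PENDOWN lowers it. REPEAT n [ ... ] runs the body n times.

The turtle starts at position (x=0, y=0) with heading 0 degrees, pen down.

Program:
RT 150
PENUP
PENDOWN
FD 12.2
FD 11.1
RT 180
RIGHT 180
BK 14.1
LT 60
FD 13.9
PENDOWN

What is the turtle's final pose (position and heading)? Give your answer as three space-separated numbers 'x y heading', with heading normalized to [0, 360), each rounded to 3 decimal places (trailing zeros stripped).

Answer: -7.967 -18.5 270

Derivation:
Executing turtle program step by step:
Start: pos=(0,0), heading=0, pen down
RT 150: heading 0 -> 210
PU: pen up
PD: pen down
FD 12.2: (0,0) -> (-10.566,-6.1) [heading=210, draw]
FD 11.1: (-10.566,-6.1) -> (-20.178,-11.65) [heading=210, draw]
RT 180: heading 210 -> 30
RT 180: heading 30 -> 210
BK 14.1: (-20.178,-11.65) -> (-7.967,-4.6) [heading=210, draw]
LT 60: heading 210 -> 270
FD 13.9: (-7.967,-4.6) -> (-7.967,-18.5) [heading=270, draw]
PD: pen down
Final: pos=(-7.967,-18.5), heading=270, 4 segment(s) drawn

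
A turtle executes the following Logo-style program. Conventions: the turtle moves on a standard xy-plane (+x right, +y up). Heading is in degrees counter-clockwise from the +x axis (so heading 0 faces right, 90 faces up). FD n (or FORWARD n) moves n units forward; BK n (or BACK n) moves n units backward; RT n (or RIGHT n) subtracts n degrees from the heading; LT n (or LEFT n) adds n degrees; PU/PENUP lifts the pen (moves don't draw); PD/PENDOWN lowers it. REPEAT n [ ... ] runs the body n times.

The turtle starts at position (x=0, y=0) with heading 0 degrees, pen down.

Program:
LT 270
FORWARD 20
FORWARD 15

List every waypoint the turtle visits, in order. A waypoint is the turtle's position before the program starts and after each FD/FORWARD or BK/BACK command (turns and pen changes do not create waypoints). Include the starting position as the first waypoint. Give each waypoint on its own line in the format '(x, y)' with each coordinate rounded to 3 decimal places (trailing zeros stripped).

Executing turtle program step by step:
Start: pos=(0,0), heading=0, pen down
LT 270: heading 0 -> 270
FD 20: (0,0) -> (0,-20) [heading=270, draw]
FD 15: (0,-20) -> (0,-35) [heading=270, draw]
Final: pos=(0,-35), heading=270, 2 segment(s) drawn
Waypoints (3 total):
(0, 0)
(0, -20)
(0, -35)

Answer: (0, 0)
(0, -20)
(0, -35)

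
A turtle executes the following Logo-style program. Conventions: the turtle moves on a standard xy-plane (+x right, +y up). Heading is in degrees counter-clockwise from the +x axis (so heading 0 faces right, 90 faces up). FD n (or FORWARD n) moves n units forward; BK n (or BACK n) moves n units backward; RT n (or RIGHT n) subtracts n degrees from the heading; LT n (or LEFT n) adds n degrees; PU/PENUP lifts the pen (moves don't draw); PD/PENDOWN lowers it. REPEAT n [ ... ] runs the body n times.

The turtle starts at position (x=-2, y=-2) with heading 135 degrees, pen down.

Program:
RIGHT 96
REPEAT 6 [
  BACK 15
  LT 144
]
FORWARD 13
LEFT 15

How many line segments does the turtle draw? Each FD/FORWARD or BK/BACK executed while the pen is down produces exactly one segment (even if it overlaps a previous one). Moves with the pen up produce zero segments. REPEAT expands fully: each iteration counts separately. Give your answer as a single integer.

Executing turtle program step by step:
Start: pos=(-2,-2), heading=135, pen down
RT 96: heading 135 -> 39
REPEAT 6 [
  -- iteration 1/6 --
  BK 15: (-2,-2) -> (-13.657,-11.44) [heading=39, draw]
  LT 144: heading 39 -> 183
  -- iteration 2/6 --
  BK 15: (-13.657,-11.44) -> (1.322,-10.655) [heading=183, draw]
  LT 144: heading 183 -> 327
  -- iteration 3/6 --
  BK 15: (1.322,-10.655) -> (-11.258,-2.485) [heading=327, draw]
  LT 144: heading 327 -> 111
  -- iteration 4/6 --
  BK 15: (-11.258,-2.485) -> (-5.882,-16.489) [heading=111, draw]
  LT 144: heading 111 -> 255
  -- iteration 5/6 --
  BK 15: (-5.882,-16.489) -> (-2,-2) [heading=255, draw]
  LT 144: heading 255 -> 39
  -- iteration 6/6 --
  BK 15: (-2,-2) -> (-13.657,-11.44) [heading=39, draw]
  LT 144: heading 39 -> 183
]
FD 13: (-13.657,-11.44) -> (-26.639,-12.12) [heading=183, draw]
LT 15: heading 183 -> 198
Final: pos=(-26.639,-12.12), heading=198, 7 segment(s) drawn
Segments drawn: 7

Answer: 7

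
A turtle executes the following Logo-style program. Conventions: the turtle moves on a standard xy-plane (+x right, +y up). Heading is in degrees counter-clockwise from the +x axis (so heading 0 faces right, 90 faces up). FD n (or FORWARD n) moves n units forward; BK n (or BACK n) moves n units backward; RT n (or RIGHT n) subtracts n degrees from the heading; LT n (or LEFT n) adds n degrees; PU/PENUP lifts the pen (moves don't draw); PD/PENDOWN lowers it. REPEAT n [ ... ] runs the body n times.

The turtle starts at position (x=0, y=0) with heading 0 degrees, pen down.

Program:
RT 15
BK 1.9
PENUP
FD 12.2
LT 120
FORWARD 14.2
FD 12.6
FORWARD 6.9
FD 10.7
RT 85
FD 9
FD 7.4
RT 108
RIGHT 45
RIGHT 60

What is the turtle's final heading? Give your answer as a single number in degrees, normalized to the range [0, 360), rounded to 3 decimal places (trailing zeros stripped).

Answer: 167

Derivation:
Executing turtle program step by step:
Start: pos=(0,0), heading=0, pen down
RT 15: heading 0 -> 345
BK 1.9: (0,0) -> (-1.835,0.492) [heading=345, draw]
PU: pen up
FD 12.2: (-1.835,0.492) -> (9.949,-2.666) [heading=345, move]
LT 120: heading 345 -> 105
FD 14.2: (9.949,-2.666) -> (6.274,11.05) [heading=105, move]
FD 12.6: (6.274,11.05) -> (3.013,23.221) [heading=105, move]
FD 6.9: (3.013,23.221) -> (1.227,29.886) [heading=105, move]
FD 10.7: (1.227,29.886) -> (-1.543,40.221) [heading=105, move]
RT 85: heading 105 -> 20
FD 9: (-1.543,40.221) -> (6.915,43.299) [heading=20, move]
FD 7.4: (6.915,43.299) -> (13.868,45.83) [heading=20, move]
RT 108: heading 20 -> 272
RT 45: heading 272 -> 227
RT 60: heading 227 -> 167
Final: pos=(13.868,45.83), heading=167, 1 segment(s) drawn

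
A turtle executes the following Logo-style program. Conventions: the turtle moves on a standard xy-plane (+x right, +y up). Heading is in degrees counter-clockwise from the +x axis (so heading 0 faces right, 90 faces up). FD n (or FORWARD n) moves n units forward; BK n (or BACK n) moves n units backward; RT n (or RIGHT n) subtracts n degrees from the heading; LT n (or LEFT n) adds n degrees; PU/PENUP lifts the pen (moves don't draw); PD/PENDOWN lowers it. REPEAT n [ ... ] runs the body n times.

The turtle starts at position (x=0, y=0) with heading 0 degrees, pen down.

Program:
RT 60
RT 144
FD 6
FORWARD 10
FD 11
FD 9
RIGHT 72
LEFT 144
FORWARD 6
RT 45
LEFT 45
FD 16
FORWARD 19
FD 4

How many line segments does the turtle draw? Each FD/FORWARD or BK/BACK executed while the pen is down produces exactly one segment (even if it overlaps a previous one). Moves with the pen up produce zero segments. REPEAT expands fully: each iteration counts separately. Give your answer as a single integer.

Executing turtle program step by step:
Start: pos=(0,0), heading=0, pen down
RT 60: heading 0 -> 300
RT 144: heading 300 -> 156
FD 6: (0,0) -> (-5.481,2.44) [heading=156, draw]
FD 10: (-5.481,2.44) -> (-14.617,6.508) [heading=156, draw]
FD 11: (-14.617,6.508) -> (-24.666,10.982) [heading=156, draw]
FD 9: (-24.666,10.982) -> (-32.888,14.643) [heading=156, draw]
RT 72: heading 156 -> 84
LT 144: heading 84 -> 228
FD 6: (-32.888,14.643) -> (-36.902,10.184) [heading=228, draw]
RT 45: heading 228 -> 183
LT 45: heading 183 -> 228
FD 16: (-36.902,10.184) -> (-47.609,-1.707) [heading=228, draw]
FD 19: (-47.609,-1.707) -> (-60.322,-15.826) [heading=228, draw]
FD 4: (-60.322,-15.826) -> (-62.999,-18.799) [heading=228, draw]
Final: pos=(-62.999,-18.799), heading=228, 8 segment(s) drawn
Segments drawn: 8

Answer: 8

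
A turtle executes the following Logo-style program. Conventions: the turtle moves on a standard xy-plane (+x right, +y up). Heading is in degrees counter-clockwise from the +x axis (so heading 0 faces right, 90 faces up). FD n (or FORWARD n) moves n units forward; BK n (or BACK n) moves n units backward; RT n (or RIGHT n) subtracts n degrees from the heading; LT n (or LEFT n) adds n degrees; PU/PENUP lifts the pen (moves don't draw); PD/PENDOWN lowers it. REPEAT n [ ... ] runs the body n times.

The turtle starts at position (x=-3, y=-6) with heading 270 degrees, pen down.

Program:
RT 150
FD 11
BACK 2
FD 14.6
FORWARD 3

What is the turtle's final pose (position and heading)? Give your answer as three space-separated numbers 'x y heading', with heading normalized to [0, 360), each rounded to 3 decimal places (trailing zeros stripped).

Answer: -16.3 17.036 120

Derivation:
Executing turtle program step by step:
Start: pos=(-3,-6), heading=270, pen down
RT 150: heading 270 -> 120
FD 11: (-3,-6) -> (-8.5,3.526) [heading=120, draw]
BK 2: (-8.5,3.526) -> (-7.5,1.794) [heading=120, draw]
FD 14.6: (-7.5,1.794) -> (-14.8,14.438) [heading=120, draw]
FD 3: (-14.8,14.438) -> (-16.3,17.036) [heading=120, draw]
Final: pos=(-16.3,17.036), heading=120, 4 segment(s) drawn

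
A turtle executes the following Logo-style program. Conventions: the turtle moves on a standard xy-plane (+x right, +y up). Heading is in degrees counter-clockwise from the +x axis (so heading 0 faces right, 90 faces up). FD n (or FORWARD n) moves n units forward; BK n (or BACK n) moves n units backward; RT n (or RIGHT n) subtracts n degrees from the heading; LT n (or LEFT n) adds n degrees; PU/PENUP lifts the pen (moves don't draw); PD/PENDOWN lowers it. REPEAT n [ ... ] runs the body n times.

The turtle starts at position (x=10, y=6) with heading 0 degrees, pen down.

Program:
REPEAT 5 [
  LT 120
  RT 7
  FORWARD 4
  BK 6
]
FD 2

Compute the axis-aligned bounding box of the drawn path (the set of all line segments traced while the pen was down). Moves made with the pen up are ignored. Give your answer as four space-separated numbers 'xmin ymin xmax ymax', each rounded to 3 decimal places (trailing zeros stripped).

Executing turtle program step by step:
Start: pos=(10,6), heading=0, pen down
REPEAT 5 [
  -- iteration 1/5 --
  LT 120: heading 0 -> 120
  RT 7: heading 120 -> 113
  FD 4: (10,6) -> (8.437,9.682) [heading=113, draw]
  BK 6: (8.437,9.682) -> (10.781,4.159) [heading=113, draw]
  -- iteration 2/5 --
  LT 120: heading 113 -> 233
  RT 7: heading 233 -> 226
  FD 4: (10.781,4.159) -> (8.003,1.282) [heading=226, draw]
  BK 6: (8.003,1.282) -> (12.171,5.598) [heading=226, draw]
  -- iteration 3/5 --
  LT 120: heading 226 -> 346
  RT 7: heading 346 -> 339
  FD 4: (12.171,5.598) -> (15.905,4.164) [heading=339, draw]
  BK 6: (15.905,4.164) -> (10.304,6.314) [heading=339, draw]
  -- iteration 4/5 --
  LT 120: heading 339 -> 99
  RT 7: heading 99 -> 92
  FD 4: (10.304,6.314) -> (10.164,10.312) [heading=92, draw]
  BK 6: (10.164,10.312) -> (10.373,4.316) [heading=92, draw]
  -- iteration 5/5 --
  LT 120: heading 92 -> 212
  RT 7: heading 212 -> 205
  FD 4: (10.373,4.316) -> (6.748,2.625) [heading=205, draw]
  BK 6: (6.748,2.625) -> (12.186,5.161) [heading=205, draw]
]
FD 2: (12.186,5.161) -> (10.373,4.316) [heading=205, draw]
Final: pos=(10.373,4.316), heading=205, 11 segment(s) drawn

Segment endpoints: x in {6.748, 8.003, 8.437, 10, 10.164, 10.304, 10.373, 10.781, 12.171, 12.186, 15.905}, y in {1.282, 2.625, 4.159, 4.164, 4.316, 5.161, 5.598, 6, 6.314, 9.682, 10.312}
xmin=6.748, ymin=1.282, xmax=15.905, ymax=10.312

Answer: 6.748 1.282 15.905 10.312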